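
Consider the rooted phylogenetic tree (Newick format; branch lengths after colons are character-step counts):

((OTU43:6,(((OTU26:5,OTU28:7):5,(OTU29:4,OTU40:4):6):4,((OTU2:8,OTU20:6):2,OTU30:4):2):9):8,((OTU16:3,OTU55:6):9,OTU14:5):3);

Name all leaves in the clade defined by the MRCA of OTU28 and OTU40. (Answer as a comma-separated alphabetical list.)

OTU26, OTU28, OTU29, OTU40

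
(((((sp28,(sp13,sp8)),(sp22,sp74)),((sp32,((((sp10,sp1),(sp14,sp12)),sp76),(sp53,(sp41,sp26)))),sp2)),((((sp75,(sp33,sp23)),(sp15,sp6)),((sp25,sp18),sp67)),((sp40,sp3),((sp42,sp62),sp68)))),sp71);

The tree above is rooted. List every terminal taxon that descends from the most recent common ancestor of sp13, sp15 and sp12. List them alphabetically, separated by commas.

sp1, sp10, sp12, sp13, sp14, sp15, sp18, sp2, sp22, sp23, sp25, sp26, sp28, sp3, sp32, sp33, sp40, sp41, sp42, sp53, sp6, sp62, sp67, sp68, sp74, sp75, sp76, sp8

Tracing sp13: it sits inside (sp13,sp8).
Tracing sp15: it sits inside (sp15,sp6).
Tracing sp12: it sits inside (sp14,sp12).
The smallest clade enclosing all 3 is ((((sp28,(sp13,sp8)),(sp22,sp74)),((sp32,((((sp10,sp1),(sp14,sp12)),sp76),(sp53,(sp41,sp26)))),sp2)),((((sp75,(sp33,sp23)),(sp15,sp6)),((sp25,sp18),sp67)),((sp40,sp3),((sp42,sp62),sp68)))); the answer is its 28 terminal taxa in alphabetical order.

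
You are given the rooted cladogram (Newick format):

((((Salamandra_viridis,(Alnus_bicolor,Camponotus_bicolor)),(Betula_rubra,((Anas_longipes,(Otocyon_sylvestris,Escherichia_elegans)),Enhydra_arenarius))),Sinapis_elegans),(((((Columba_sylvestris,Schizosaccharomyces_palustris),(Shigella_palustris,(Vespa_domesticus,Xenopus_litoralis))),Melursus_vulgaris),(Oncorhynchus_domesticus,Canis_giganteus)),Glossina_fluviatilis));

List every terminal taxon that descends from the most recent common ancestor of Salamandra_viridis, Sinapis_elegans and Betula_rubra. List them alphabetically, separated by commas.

Alnus_bicolor, Anas_longipes, Betula_rubra, Camponotus_bicolor, Enhydra_arenarius, Escherichia_elegans, Otocyon_sylvestris, Salamandra_viridis, Sinapis_elegans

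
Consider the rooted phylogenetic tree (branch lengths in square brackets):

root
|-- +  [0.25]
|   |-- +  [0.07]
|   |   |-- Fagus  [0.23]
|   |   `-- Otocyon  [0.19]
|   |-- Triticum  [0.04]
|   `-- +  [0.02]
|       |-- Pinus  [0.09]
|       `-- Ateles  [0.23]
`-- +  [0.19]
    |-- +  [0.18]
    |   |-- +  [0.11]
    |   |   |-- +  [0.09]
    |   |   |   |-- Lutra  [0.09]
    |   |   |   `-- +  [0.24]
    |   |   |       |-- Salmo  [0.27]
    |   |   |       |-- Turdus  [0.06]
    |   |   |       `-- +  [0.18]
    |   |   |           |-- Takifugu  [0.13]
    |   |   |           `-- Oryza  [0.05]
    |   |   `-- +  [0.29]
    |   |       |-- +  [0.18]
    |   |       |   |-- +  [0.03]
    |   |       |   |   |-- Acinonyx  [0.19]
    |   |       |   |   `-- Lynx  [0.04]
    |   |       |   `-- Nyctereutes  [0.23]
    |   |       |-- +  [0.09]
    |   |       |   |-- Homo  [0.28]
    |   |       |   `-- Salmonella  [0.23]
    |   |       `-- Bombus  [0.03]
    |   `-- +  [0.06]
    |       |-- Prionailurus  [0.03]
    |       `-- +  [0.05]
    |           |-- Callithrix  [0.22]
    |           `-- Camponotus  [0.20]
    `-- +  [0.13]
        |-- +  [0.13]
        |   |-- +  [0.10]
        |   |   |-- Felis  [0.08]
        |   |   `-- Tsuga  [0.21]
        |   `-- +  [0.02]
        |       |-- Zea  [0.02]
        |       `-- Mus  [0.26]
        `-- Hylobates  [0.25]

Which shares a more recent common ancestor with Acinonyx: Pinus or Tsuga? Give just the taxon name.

The MRCA of Acinonyx and Tsuga subtends ((((Lutra,(Salmo,Turdus,(Takifugu,Oryza))),(((Acinonyx,Lynx),Nyctereutes),(Homo,Salmonella),Bombus)),(Prionailurus,(Callithrix,Camponotus))),(((Felis,Tsuga),(Zea,Mus)),Hylobates)) (19 taxa).
The MRCA of Acinonyx and Pinus is the root, subtending the entire tree (24 taxa).
The first is nested inside the second, so Acinonyx shares a more recent common ancestor with Tsuga.

Tsuga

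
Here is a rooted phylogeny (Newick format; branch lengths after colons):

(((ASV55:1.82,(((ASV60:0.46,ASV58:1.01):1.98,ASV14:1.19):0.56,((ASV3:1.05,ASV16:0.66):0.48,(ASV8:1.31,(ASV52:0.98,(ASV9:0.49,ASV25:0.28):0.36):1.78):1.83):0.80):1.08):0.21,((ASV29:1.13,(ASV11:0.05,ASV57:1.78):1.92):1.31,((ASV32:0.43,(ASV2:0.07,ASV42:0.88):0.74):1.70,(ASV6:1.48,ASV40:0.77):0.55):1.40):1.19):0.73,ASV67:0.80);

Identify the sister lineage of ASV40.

ASV6

ASV40 attaches to the tree at the node subtending (ASV6,ASV40).
The other lineage descending from that same node — the sister group — is the single tip ASV6.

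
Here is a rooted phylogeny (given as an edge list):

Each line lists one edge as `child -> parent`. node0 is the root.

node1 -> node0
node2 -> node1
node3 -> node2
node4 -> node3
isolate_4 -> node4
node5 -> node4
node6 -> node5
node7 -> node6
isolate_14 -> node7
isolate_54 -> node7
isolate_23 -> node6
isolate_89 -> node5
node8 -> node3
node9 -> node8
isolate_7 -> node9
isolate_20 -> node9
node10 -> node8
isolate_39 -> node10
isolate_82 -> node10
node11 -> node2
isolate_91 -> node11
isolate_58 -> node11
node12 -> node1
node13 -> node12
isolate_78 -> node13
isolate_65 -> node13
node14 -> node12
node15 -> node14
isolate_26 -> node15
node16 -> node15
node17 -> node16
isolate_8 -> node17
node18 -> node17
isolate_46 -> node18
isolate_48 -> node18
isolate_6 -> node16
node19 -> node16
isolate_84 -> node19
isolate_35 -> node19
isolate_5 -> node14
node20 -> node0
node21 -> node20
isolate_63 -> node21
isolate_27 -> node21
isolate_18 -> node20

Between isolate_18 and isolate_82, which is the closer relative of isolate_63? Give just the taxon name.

isolate_18

The MRCA of isolate_63 and isolate_18 subtends ((isolate_63,isolate_27),isolate_18) (3 taxa).
The MRCA of isolate_63 and isolate_82 is the root, subtending the entire tree (24 taxa).
The first is nested inside the second, so isolate_63 shares a more recent common ancestor with isolate_18.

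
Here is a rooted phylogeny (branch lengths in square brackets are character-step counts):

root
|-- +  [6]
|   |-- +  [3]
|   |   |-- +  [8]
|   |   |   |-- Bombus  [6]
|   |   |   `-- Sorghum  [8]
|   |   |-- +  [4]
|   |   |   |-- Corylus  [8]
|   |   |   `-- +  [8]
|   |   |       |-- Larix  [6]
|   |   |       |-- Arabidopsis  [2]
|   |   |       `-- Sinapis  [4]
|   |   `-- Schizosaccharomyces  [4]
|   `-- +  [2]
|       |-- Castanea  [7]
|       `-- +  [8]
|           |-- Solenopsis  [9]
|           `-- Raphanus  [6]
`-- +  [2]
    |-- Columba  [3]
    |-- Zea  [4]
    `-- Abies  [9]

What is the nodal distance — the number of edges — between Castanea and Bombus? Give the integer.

5

The MRCA of Castanea and Bombus is the node subtending (((Bombus,Sorghum),(Corylus,(Larix,Arabidopsis,Sinapis)),Schizosaccharomyces),(Castanea,(Solenopsis,Raphanus))).
From Castanea up to that node: 2 branches. From Bombus up to the same node: 3 branches. Total: 2 + 3 = 5.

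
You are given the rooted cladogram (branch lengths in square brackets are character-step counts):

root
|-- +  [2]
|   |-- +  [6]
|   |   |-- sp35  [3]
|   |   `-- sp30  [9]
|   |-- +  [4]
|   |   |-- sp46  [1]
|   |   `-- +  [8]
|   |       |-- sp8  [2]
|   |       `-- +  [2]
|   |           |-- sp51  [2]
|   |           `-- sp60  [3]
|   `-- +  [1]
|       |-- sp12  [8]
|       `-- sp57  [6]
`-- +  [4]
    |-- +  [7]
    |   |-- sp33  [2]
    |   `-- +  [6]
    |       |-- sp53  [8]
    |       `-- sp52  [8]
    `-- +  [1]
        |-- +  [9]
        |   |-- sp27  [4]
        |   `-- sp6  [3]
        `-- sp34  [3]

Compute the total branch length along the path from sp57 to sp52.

34

The path runs sp57 → … → MRCA → … → sp52; the MRCA is the root of the tree.
Branch lengths along that path: 6 + 1 + 2 + 4 + 7 + 6 + 8 = 34.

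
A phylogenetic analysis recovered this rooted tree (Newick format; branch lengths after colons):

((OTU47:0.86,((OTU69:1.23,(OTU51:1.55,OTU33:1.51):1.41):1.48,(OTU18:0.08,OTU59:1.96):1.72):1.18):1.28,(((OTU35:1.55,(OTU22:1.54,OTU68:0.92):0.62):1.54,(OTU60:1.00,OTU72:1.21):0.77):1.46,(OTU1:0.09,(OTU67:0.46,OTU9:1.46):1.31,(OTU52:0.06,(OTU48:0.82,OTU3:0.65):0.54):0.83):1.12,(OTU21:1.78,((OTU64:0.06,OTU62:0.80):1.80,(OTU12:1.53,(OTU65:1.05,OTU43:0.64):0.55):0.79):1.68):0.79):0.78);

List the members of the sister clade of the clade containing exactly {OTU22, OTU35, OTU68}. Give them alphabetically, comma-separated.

OTU60, OTU72

The clade containing exactly {OTU22, OTU35, OTU68} attaches to the tree at the node subtending ((OTU35,(OTU22,OTU68)),(OTU60,OTU72)).
The other lineage descending from that same node — the sister group — is (OTU60,OTU72); its 2 tips in alphabetical order are the answer.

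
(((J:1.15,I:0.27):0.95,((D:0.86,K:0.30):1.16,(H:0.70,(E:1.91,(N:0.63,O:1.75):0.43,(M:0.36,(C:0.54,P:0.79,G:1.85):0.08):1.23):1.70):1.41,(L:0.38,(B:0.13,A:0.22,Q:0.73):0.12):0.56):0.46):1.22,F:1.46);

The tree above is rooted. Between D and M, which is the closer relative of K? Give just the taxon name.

The MRCA of K and D subtends (D,K) (2 taxa).
The MRCA of K and M subtends ((D,K),(H,(E,(N,O),(M,(C,P,G)))),(L,(B,A,Q))) (14 taxa).
The first is nested inside the second, so K shares a more recent common ancestor with D.

D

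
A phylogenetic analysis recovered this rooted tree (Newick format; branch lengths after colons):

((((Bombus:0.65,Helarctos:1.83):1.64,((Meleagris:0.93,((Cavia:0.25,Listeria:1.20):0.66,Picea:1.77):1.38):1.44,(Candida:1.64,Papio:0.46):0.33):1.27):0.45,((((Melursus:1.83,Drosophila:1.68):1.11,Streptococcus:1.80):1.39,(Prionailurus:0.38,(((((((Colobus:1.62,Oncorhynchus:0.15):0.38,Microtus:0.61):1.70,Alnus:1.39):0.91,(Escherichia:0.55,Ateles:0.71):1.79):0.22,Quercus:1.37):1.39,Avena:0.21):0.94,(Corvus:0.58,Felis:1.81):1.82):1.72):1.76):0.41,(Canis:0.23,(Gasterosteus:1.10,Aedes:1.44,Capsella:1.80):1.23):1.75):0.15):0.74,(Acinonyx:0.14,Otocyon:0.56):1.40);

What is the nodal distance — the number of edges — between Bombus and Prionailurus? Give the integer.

The MRCA of Bombus and Prionailurus is the node subtending (((Bombus,Helarctos),((Meleagris,((Cavia,Listeria),Picea)),(Candida,Papio))),((((Melursus,Drosophila),Streptococcus),(Prionailurus,(((((((Colobus,Oncorhynchus),Microtus),Alnus),(Escherichia,Ateles)),Quercus),Avena),(Corvus,Felis)))),(Canis,(Gasterosteus,Aedes,Capsella)))).
From Bombus up to that node: 3 branches. From Prionailurus up to the same node: 4 branches. Total: 3 + 4 = 7.

7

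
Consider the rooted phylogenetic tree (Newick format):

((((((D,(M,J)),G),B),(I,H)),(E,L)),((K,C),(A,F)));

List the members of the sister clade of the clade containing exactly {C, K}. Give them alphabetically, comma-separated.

A, F

The clade containing exactly {C, K} attaches to the tree at the node subtending ((K,C),(A,F)).
The other lineage descending from that same node — the sister group — is (A,F); its 2 tips in alphabetical order are the answer.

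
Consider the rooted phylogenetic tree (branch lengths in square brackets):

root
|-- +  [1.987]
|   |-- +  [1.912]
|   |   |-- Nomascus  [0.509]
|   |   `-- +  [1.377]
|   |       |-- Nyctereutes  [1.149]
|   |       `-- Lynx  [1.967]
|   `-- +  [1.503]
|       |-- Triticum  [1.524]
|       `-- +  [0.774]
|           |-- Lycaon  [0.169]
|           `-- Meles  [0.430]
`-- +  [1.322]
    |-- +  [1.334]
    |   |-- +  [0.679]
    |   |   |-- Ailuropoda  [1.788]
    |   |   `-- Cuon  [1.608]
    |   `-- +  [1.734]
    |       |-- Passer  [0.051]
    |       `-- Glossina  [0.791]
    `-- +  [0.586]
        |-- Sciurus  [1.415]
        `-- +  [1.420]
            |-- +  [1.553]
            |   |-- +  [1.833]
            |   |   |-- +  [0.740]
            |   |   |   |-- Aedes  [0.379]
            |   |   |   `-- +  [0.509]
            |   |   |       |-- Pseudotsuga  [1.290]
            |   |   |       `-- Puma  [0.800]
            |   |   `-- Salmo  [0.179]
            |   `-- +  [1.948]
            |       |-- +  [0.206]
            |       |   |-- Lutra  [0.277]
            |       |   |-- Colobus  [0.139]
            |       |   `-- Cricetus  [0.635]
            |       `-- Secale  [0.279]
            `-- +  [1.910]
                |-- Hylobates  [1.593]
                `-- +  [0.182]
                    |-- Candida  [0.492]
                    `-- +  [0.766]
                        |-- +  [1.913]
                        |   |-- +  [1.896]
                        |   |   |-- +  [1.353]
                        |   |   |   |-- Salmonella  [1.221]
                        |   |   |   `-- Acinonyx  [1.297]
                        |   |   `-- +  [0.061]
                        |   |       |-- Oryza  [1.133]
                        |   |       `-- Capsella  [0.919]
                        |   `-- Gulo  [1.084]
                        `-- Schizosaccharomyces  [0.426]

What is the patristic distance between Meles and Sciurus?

The path runs Meles → … → MRCA → … → Sciurus; the MRCA is the root of the tree.
Branch lengths along that path: 0.430 + 0.774 + 1.503 + 1.987 + 1.322 + 0.586 + 1.415 = 8.017.

8.017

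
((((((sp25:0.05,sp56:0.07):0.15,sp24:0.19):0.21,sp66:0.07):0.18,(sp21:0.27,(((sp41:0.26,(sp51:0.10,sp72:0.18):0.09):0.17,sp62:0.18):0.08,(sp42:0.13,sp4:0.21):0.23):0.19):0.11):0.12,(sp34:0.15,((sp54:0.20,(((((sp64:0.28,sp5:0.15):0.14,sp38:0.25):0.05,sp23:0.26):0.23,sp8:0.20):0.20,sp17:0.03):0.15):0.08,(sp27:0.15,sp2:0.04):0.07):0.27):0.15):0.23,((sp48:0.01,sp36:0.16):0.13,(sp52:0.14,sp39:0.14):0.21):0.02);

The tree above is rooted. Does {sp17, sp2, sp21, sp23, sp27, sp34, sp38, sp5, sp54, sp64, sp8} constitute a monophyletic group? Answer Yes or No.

No

The MRCA of the listed taxa subtends (((((sp25,sp56),sp24),sp66),(sp21,(((sp41,(sp51,sp72)),sp62),(sp42,sp4)))),(sp34,((sp54,(((((sp64,sp5),sp38),sp23),sp8),sp17)),(sp27,sp2)))).
That clade also contains sp24, sp25, sp4, sp41, sp42, sp51, sp56, sp62, sp66, sp72, which are not in the proposed group, so the group is not monophyletic.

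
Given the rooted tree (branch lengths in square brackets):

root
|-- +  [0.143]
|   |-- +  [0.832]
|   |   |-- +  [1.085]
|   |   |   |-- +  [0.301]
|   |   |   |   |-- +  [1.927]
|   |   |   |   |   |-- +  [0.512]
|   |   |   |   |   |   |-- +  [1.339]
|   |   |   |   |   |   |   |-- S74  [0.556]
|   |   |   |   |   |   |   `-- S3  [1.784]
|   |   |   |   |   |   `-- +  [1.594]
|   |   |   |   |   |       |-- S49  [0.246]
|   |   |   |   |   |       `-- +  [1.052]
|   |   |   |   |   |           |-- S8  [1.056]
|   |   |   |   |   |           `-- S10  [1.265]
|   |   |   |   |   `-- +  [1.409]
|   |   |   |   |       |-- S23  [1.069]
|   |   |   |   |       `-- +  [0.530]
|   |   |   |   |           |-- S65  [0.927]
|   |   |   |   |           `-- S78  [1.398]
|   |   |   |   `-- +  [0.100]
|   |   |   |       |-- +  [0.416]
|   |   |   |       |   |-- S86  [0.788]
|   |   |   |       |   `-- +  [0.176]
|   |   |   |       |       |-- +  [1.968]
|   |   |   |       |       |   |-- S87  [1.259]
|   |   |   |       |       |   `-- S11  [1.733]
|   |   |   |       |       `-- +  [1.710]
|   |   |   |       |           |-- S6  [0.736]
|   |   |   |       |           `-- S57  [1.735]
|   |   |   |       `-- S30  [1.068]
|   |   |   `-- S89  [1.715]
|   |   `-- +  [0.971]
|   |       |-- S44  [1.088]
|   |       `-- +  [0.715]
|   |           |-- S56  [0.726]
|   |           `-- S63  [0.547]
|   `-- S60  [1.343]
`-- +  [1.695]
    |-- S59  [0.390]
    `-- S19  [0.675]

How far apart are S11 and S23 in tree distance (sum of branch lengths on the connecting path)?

The path runs S11 → … → MRCA → … → S23; the MRCA is the node subtending ((((S74,S3),(S49,(S8,S10))),(S23,(S65,S78))),((S86,((S87,S11),(S6,S57))),S30)).
Branch lengths along that path: 1.733 + 1.968 + 0.176 + 0.416 + 0.100 + 1.927 + 1.409 + 1.069 = 8.798.

8.798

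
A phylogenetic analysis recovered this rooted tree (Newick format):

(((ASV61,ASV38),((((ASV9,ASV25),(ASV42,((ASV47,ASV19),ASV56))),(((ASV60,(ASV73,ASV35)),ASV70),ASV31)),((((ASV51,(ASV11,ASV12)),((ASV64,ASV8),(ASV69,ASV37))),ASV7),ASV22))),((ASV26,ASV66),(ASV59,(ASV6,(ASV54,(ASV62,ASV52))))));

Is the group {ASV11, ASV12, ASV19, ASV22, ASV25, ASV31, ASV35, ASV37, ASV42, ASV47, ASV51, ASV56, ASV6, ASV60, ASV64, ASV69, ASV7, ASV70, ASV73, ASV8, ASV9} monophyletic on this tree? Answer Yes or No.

The MRCA of the listed taxa is the root, so the smallest clade containing them is the whole tree.
That clade also contains ASV26, ASV38, ASV52, ASV54, ASV59, ASV61, ASV62, ASV66, which are not in the proposed group, so the group is not monophyletic.

No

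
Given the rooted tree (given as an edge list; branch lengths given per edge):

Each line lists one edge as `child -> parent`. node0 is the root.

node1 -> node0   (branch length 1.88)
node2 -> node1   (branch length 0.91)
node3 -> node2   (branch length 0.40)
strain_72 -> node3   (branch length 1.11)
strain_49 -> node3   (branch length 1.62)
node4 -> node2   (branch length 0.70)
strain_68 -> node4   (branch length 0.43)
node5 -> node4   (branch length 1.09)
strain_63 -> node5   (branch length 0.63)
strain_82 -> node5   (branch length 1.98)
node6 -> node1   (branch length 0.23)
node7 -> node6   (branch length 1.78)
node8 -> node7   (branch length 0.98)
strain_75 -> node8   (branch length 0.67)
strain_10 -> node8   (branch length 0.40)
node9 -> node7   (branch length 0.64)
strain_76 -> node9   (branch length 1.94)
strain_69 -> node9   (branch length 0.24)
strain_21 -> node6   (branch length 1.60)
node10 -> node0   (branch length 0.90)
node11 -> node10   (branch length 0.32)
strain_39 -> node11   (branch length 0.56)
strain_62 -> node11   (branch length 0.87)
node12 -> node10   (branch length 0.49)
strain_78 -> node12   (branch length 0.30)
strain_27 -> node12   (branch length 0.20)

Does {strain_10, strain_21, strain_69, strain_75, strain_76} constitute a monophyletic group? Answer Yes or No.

The most recent common ancestor of these taxa subtends (((strain_75,strain_10),(strain_76,strain_69)),strain_21).
That clade has exactly 5 tips — every listed taxon and nothing else — so the group is monophyletic.

Yes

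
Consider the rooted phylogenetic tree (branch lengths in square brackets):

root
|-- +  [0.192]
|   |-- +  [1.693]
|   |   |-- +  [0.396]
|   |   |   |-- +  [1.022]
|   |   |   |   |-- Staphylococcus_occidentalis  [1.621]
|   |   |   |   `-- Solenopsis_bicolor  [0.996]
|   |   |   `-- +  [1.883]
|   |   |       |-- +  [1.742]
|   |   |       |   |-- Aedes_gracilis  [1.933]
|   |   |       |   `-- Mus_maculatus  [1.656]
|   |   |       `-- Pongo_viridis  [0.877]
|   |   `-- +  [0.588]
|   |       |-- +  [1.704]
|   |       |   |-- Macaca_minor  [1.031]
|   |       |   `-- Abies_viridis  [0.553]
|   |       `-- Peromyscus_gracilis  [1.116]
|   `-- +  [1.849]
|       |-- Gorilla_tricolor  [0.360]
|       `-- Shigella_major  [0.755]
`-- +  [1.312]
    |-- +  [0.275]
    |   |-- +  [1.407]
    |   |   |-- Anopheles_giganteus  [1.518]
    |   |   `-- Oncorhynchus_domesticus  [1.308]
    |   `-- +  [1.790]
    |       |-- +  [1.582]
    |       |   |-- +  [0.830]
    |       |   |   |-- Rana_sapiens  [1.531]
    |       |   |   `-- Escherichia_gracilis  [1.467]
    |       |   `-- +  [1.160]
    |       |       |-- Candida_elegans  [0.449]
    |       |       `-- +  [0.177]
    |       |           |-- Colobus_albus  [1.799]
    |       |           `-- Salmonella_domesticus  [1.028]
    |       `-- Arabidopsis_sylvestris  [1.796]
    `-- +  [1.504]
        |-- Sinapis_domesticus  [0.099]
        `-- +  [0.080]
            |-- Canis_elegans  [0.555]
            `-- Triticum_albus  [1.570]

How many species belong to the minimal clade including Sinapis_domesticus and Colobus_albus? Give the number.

The MRCA of Sinapis_domesticus and Colobus_albus is the node subtending (((Anopheles_giganteus,Oncorhynchus_domesticus),(((Rana_sapiens,Escherichia_gracilis),(Candida_elegans,(Colobus_albus,Salmonella_domesticus))),Arabidopsis_sylvestris)),(Sinapis_domesticus,(Canis_elegans,Triticum_albus))).
That clade contains 11 terminal taxa: Anopheles_giganteus, Arabidopsis_sylvestris, Candida_elegans, Canis_elegans, Colobus_albus, Escherichia_gracilis, Oncorhynchus_domesticus, Rana_sapiens, Salmonella_domesticus, Sinapis_domesticus, Triticum_albus.

11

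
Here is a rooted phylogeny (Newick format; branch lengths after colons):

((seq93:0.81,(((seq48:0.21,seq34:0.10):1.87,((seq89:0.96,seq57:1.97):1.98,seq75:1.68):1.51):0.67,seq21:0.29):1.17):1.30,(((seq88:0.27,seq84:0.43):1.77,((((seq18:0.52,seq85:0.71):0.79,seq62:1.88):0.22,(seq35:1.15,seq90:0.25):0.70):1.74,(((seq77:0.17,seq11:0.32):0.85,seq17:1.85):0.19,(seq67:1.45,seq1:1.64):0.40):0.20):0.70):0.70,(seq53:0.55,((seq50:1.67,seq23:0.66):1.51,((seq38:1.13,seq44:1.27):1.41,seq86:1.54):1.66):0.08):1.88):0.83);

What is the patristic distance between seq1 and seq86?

8.80

The path runs seq1 → … → MRCA → … → seq86; the MRCA is the node subtending (((seq88,seq84),((((seq18,seq85),seq62),(seq35,seq90)),(((seq77,seq11),seq17),(seq67,seq1)))),(seq53,((seq50,seq23),((seq38,seq44),seq86)))).
Branch lengths along that path: 1.64 + 0.40 + 0.20 + 0.70 + 0.70 + 1.88 + 0.08 + 1.66 + 1.54 = 8.80.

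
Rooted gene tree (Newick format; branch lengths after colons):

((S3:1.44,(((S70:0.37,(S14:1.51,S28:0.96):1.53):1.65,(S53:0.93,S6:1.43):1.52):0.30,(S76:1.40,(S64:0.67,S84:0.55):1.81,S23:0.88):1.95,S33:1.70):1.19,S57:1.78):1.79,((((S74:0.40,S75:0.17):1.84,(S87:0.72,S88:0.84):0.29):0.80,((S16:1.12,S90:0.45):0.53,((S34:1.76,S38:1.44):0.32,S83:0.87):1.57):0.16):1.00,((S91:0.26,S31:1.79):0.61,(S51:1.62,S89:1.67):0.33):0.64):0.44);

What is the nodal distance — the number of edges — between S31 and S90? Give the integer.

The MRCA of S31 and S90 is the node subtending ((((S74,S75),(S87,S88)),((S16,S90),((S34,S38),S83))),((S91,S31),(S51,S89))).
From S31 up to that node: 3 branches. From S90 up to the same node: 4 branches. Total: 3 + 4 = 7.

7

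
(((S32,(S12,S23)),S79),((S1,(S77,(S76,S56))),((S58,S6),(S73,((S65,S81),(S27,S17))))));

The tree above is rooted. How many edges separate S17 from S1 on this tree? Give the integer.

7

The MRCA of S17 and S1 is the node subtending ((S1,(S77,(S76,S56))),((S58,S6),(S73,((S65,S81),(S27,S17))))).
From S17 up to that node: 5 branches. From S1 up to the same node: 2 branches. Total: 5 + 2 = 7.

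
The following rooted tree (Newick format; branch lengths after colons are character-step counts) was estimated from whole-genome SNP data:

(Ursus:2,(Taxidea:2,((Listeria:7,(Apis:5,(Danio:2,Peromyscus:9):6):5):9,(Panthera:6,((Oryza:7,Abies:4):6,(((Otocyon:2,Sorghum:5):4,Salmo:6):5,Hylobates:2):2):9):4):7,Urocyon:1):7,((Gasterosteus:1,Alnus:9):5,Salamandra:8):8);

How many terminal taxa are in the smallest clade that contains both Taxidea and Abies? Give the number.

The MRCA of Taxidea and Abies is the node subtending (Taxidea,((Listeria,(Apis,(Danio,Peromyscus))),(Panthera,((Oryza,Abies),(((Otocyon,Sorghum),Salmo),Hylobates)))),Urocyon).
That clade contains 13 terminal taxa: Abies, Apis, Danio, Hylobates, Listeria, Oryza, Otocyon, Panthera, Peromyscus, Salmo, Sorghum, Taxidea, Urocyon.

13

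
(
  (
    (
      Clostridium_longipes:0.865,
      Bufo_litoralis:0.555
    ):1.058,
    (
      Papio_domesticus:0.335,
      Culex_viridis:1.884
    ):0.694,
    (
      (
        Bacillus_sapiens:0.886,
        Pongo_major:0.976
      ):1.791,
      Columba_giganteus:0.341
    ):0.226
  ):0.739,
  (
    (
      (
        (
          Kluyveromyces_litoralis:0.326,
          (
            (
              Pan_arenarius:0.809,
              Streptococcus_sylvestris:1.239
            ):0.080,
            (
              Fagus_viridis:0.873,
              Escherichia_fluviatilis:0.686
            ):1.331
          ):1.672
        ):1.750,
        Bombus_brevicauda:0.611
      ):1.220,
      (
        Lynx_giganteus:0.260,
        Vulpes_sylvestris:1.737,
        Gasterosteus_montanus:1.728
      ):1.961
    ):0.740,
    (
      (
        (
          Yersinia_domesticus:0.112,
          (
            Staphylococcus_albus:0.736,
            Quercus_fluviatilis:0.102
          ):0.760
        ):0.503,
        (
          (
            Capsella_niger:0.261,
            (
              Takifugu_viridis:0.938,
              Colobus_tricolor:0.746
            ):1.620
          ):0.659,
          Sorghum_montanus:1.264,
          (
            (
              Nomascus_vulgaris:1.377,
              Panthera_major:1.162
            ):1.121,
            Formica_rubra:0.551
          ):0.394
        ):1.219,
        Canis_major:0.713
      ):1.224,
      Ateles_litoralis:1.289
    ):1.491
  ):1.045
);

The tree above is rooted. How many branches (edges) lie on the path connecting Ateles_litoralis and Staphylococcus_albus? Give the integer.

The MRCA of Ateles_litoralis and Staphylococcus_albus is the node subtending (((Yersinia_domesticus,(Staphylococcus_albus,Quercus_fluviatilis)),((Capsella_niger,(Takifugu_viridis,Colobus_tricolor)),Sorghum_montanus,((Nomascus_vulgaris,Panthera_major),Formica_rubra)),Canis_major),Ateles_litoralis).
From Ateles_litoralis up to that node: 1 branch. From Staphylococcus_albus up to the same node: 4 branches. Total: 1 + 4 = 5.

5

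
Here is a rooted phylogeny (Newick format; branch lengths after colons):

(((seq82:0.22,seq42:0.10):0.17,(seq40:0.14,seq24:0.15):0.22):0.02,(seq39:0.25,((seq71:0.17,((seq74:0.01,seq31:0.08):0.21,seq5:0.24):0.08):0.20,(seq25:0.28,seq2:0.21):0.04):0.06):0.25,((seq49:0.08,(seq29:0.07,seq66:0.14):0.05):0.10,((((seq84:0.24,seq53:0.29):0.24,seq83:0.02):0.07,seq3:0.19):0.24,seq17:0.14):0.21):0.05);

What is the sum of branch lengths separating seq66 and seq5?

1.17

The path runs seq66 → … → MRCA → … → seq5; the MRCA is the root of the tree.
Branch lengths along that path: 0.14 + 0.05 + 0.10 + 0.05 + 0.25 + 0.06 + 0.20 + 0.08 + 0.24 = 1.17.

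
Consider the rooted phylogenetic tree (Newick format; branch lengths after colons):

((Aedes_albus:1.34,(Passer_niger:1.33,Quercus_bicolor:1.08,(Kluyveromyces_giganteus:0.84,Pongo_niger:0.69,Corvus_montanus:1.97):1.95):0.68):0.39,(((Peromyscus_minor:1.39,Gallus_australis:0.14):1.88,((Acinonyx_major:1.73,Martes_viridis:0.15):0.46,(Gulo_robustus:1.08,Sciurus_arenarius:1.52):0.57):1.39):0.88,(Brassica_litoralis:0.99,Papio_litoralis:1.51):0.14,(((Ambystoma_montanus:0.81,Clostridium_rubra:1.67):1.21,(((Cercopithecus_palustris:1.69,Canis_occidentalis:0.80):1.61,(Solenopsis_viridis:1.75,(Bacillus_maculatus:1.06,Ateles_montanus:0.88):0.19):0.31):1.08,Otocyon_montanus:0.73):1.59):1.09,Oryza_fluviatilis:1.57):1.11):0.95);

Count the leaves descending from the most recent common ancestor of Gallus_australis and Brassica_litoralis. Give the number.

17

The MRCA of Gallus_australis and Brassica_litoralis is the node subtending (((Peromyscus_minor,Gallus_australis),((Acinonyx_major,Martes_viridis),(Gulo_robustus,Sciurus_arenarius))),(Brassica_litoralis,Papio_litoralis),(((Ambystoma_montanus,Clostridium_rubra),(((Cercopithecus_palustris,Canis_occidentalis),(Solenopsis_viridis,(Bacillus_maculatus,Ateles_montanus))),Otocyon_montanus)),Oryza_fluviatilis)).
That clade contains 17 terminal taxa: Acinonyx_major, Ambystoma_montanus, Ateles_montanus, Bacillus_maculatus, Brassica_litoralis, Canis_occidentalis, Cercopithecus_palustris, Clostridium_rubra, Gallus_australis, Gulo_robustus, Martes_viridis, Oryza_fluviatilis, Otocyon_montanus, Papio_litoralis, Peromyscus_minor, Sciurus_arenarius, Solenopsis_viridis.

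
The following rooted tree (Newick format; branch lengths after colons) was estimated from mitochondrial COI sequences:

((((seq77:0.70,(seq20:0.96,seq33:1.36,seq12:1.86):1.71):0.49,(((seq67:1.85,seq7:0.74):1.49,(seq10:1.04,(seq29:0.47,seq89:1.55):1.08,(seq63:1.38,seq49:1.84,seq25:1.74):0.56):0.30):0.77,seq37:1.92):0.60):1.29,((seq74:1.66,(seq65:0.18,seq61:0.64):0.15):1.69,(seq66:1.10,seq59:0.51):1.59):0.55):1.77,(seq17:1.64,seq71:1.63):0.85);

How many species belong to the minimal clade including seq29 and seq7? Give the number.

8

The MRCA of seq29 and seq7 is the node subtending ((seq67,seq7),(seq10,(seq29,seq89),(seq63,seq49,seq25))).
That clade contains 8 terminal taxa: seq10, seq25, seq29, seq49, seq63, seq67, seq7, seq89.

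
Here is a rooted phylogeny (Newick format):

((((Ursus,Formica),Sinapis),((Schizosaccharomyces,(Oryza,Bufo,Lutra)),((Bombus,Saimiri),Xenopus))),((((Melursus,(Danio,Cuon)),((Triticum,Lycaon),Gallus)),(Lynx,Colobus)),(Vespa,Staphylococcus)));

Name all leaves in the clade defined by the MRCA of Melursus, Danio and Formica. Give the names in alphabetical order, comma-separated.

Tracing Melursus: it sits inside (Melursus,(Danio,Cuon)).
Tracing Danio: it sits inside (Danio,Cuon).
Tracing Formica: it sits inside (Ursus,Formica).
The smallest clade enclosing all 3 is the whole tree (their MRCA is the root), so the answer is all 20 tips in alphabetical order.

Bombus, Bufo, Colobus, Cuon, Danio, Formica, Gallus, Lutra, Lycaon, Lynx, Melursus, Oryza, Saimiri, Schizosaccharomyces, Sinapis, Staphylococcus, Triticum, Ursus, Vespa, Xenopus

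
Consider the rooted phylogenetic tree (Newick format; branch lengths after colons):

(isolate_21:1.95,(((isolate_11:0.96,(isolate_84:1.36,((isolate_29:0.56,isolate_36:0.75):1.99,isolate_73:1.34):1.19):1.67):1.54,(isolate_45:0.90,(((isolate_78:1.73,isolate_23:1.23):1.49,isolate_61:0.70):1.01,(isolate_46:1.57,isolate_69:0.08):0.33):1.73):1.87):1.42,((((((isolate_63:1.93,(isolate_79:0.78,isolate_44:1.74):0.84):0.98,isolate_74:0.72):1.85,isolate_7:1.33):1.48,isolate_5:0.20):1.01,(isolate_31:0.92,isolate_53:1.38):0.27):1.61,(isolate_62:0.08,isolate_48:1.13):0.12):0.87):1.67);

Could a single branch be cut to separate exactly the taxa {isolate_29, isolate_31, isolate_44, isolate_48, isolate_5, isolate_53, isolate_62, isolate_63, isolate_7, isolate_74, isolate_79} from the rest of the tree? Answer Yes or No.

No

The MRCA of the listed taxa subtends (((isolate_11,(isolate_84,((isolate_29,isolate_36),isolate_73))),(isolate_45,(((isolate_78,isolate_23),isolate_61),(isolate_46,isolate_69)))),((((((isolate_63,(isolate_79,isolate_44)),isolate_74),isolate_7),isolate_5),(isolate_31,isolate_53)),(isolate_62,isolate_48))).
That clade also contains isolate_11, isolate_23, isolate_36, isolate_45, isolate_46, isolate_61, isolate_69, isolate_73, isolate_78, isolate_84, which are not in the proposed group, so the group is not monophyletic.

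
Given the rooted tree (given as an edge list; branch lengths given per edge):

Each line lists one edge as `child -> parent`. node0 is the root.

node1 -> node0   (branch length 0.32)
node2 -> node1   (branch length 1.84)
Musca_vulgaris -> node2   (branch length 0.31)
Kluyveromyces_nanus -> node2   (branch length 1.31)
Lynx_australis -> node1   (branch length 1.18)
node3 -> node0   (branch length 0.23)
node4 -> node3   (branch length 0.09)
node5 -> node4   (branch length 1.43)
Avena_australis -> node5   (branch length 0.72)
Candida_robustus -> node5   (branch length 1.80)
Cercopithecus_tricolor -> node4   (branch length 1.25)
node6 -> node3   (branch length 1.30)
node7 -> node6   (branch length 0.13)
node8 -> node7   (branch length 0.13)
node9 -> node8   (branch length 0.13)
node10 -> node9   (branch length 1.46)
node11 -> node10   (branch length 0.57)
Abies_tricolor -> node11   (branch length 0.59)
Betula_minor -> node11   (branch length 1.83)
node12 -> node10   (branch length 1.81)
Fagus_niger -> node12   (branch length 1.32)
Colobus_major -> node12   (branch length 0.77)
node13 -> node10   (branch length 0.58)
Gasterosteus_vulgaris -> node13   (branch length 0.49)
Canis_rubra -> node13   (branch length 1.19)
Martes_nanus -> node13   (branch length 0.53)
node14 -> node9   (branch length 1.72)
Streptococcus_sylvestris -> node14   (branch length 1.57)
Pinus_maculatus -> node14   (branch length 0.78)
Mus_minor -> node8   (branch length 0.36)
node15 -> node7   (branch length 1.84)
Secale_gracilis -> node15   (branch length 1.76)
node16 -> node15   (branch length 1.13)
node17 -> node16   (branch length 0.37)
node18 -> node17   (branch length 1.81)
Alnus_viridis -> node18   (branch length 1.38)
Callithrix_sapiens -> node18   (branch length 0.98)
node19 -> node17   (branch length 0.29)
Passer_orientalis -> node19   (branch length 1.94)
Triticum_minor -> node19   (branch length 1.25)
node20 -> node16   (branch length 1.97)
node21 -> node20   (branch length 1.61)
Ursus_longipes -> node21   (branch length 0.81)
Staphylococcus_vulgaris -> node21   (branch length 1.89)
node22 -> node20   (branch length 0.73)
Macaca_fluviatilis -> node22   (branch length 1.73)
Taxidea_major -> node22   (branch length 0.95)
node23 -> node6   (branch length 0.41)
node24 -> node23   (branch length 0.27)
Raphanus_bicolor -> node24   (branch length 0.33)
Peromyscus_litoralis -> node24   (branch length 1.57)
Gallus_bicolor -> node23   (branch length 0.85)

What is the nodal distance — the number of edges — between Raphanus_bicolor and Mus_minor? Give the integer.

6

The MRCA of Raphanus_bicolor and Mus_minor is the node subtending ((((((Abies_tricolor,Betula_minor),(Fagus_niger,Colobus_major),(Gasterosteus_vulgaris,Canis_rubra,Martes_nanus)),(Streptococcus_sylvestris,Pinus_maculatus)),Mus_minor),(Secale_gracilis,(((Alnus_viridis,Callithrix_sapiens),(Passer_orientalis,Triticum_minor)),((Ursus_longipes,Staphylococcus_vulgaris),(Macaca_fluviatilis,Taxidea_major))))),((Raphanus_bicolor,Peromyscus_litoralis),Gallus_bicolor)).
From Raphanus_bicolor up to that node: 3 branches. From Mus_minor up to the same node: 3 branches. Total: 3 + 3 = 6.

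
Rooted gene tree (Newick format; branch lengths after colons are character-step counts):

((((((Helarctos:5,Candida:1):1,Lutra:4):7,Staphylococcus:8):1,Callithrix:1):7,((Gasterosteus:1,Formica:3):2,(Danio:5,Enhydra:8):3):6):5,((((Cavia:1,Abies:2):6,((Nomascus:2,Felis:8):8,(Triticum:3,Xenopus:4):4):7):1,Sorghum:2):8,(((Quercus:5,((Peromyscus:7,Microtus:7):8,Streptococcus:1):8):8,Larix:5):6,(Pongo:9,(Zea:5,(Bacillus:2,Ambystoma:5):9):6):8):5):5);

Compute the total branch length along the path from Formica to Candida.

28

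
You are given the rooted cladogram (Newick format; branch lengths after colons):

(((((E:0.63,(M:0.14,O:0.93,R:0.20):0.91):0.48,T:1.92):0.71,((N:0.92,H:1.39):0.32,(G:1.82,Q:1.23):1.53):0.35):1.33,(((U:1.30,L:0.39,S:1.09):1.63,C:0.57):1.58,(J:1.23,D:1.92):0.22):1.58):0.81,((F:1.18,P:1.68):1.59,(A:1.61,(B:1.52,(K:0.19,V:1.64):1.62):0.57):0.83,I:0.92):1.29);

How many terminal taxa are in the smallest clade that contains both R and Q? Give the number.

9

The MRCA of R and Q is the node subtending (((E,(M,O,R)),T),((N,H),(G,Q))).
That clade contains 9 terminal taxa: E, G, H, M, N, O, Q, R, T.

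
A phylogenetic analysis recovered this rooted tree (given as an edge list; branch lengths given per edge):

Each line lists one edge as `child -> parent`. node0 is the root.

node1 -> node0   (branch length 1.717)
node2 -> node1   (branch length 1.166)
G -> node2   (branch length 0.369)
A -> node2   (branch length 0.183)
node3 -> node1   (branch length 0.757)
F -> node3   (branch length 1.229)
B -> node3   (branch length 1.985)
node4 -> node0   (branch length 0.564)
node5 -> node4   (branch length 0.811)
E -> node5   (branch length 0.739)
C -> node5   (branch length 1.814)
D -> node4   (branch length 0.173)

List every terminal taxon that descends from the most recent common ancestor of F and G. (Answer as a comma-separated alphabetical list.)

A, B, F, G

Tracing F: it sits inside (F,B).
Tracing G: it sits inside (G,A).
The smallest clade enclosing both is ((G,A),(F,B)); the answer is its 4 terminal taxa in alphabetical order.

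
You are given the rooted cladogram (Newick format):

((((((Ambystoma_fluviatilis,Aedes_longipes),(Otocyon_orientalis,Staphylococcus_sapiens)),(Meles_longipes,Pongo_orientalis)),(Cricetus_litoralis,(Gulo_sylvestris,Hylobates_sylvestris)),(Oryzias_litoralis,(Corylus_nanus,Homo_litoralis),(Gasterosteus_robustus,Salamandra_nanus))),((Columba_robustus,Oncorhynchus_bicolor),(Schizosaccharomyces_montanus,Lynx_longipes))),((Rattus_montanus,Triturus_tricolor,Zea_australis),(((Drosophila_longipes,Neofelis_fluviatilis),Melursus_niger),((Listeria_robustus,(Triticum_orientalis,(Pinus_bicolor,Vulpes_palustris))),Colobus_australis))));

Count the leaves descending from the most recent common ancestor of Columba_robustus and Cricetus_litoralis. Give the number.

18

The MRCA of Columba_robustus and Cricetus_litoralis is the node subtending (((((Ambystoma_fluviatilis,Aedes_longipes),(Otocyon_orientalis,Staphylococcus_sapiens)),(Meles_longipes,Pongo_orientalis)),(Cricetus_litoralis,(Gulo_sylvestris,Hylobates_sylvestris)),(Oryzias_litoralis,(Corylus_nanus,Homo_litoralis),(Gasterosteus_robustus,Salamandra_nanus))),((Columba_robustus,Oncorhynchus_bicolor),(Schizosaccharomyces_montanus,Lynx_longipes))).
That clade contains 18 terminal taxa: Aedes_longipes, Ambystoma_fluviatilis, Columba_robustus, Corylus_nanus, Cricetus_litoralis, Gasterosteus_robustus, Gulo_sylvestris, Homo_litoralis, Hylobates_sylvestris, Lynx_longipes, Meles_longipes, Oncorhynchus_bicolor, Oryzias_litoralis, Otocyon_orientalis, Pongo_orientalis, Salamandra_nanus, Schizosaccharomyces_montanus, Staphylococcus_sapiens.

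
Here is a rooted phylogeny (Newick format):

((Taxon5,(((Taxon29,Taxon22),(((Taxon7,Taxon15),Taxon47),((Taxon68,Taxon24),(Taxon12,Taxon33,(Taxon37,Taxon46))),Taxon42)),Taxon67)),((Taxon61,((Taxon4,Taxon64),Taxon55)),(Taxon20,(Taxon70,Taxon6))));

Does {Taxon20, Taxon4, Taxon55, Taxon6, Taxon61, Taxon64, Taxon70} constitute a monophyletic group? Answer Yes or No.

The most recent common ancestor of these taxa subtends ((Taxon61,((Taxon4,Taxon64),Taxon55)),(Taxon20,(Taxon70,Taxon6))).
That clade has exactly 7 tips — every listed taxon and nothing else — so the group is monophyletic.

Yes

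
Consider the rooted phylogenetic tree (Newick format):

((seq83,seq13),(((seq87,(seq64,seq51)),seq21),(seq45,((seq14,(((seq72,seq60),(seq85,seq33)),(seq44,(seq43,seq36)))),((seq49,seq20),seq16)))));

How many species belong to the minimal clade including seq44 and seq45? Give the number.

The MRCA of seq44 and seq45 is the node subtending (seq45,((seq14,(((seq72,seq60),(seq85,seq33)),(seq44,(seq43,seq36)))),((seq49,seq20),seq16))).
That clade contains 12 terminal taxa: seq14, seq16, seq20, seq33, seq36, seq43, seq44, seq45, seq49, seq60, seq72, seq85.

12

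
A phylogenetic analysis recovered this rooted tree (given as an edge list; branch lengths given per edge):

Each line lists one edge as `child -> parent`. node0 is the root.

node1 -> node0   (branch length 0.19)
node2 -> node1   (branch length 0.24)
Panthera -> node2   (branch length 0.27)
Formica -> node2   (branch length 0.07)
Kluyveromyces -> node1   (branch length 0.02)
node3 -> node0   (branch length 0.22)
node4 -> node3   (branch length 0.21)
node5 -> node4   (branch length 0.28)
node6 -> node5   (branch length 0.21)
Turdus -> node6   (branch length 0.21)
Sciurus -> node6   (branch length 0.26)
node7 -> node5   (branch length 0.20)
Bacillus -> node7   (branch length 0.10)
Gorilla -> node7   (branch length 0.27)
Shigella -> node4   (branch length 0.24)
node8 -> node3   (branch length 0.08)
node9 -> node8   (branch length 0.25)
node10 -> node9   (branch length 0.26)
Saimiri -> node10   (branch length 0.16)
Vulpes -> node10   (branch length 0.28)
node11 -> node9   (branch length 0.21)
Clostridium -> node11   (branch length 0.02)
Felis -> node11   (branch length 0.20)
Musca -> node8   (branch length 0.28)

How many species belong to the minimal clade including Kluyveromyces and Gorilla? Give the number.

The MRCA of Kluyveromyces and Gorilla is the root, so the clade is the entire tree.
That clade contains 13 terminal taxa: Bacillus, Clostridium, Felis, Formica, Gorilla, Kluyveromyces, Musca, Panthera, Saimiri, Sciurus, Shigella, Turdus, Vulpes.

13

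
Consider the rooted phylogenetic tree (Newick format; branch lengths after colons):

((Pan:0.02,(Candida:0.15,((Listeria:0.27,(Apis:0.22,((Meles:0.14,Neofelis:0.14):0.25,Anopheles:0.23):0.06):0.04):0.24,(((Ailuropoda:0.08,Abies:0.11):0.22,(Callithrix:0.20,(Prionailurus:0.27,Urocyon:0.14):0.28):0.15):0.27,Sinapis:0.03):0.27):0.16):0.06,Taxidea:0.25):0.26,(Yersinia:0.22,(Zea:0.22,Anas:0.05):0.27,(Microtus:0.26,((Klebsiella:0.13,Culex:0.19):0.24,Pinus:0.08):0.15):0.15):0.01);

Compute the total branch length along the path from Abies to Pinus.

1.74

The path runs Abies → … → MRCA → … → Pinus; the MRCA is the root of the tree.
Branch lengths along that path: 0.11 + 0.22 + 0.27 + 0.27 + 0.16 + 0.06 + 0.26 + 0.01 + 0.15 + 0.15 + 0.08 = 1.74.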